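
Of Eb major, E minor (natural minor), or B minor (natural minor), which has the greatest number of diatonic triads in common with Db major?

Triads of Db major: Db (I), Ebm (ii), Fm (iii), Gb (IV), Ab (V), Bbm (vi), Cdim (vii°).
Eb major shares 2: Fm, Ab.
E minor (natural minor) shares 0: none.
B minor (natural minor) shares 0: none.
The most common triads (2) are shared with Eb major.

Eb major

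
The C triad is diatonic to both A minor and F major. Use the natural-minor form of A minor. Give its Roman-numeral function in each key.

III in A minor; V in F major

The scale of A minor (natural minor) is A B C D E F G; C is degree 3, and the triad built there (C-E-G) is major, so it is III.
The scale of F major is F G A B♭ C D E; C is degree 5, and the triad built there (C-E-G) is major, so it is V.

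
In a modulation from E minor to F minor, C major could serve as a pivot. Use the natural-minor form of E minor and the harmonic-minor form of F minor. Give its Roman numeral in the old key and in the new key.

The scale of E minor (natural minor) is E F♯ G A B C D; C is degree 6, and the triad built there (C-E-G) is major, so it is VI.
The scale of F minor (harmonic minor) is F G A♭ B♭ C D♭ E; C is degree 5, and the triad built there (C-E-G) is major, so it is V.

VI in E minor; V in F minor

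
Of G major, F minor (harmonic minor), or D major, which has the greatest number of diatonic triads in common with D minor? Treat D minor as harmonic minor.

Triads of D minor (harmonic minor): D minor (i), E diminished (ii°), F augmented (III+), G minor (iv), A major (V), Bb major (VI), C# diminished (vii°).
G major shares 0: none.
F minor (harmonic minor) shares 1: Edim.
D major shares 2: A, C#dim.
The most common triads (2) are shared with D major.

D major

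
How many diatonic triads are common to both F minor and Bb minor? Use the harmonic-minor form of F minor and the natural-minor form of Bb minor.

Diatonic triads of F minor (harmonic minor): Fm (i), Gdim (ii°), Abaug (III+), Bbm (iv), C (V), Db (VI), Edim (vii°).
Diatonic triads of Bb minor (natural minor): Bbm (i), Cdim (ii°), Db (III), Ebm (iv), Fm (v), Gb (VI), Ab (VII).
Matching root and quality in both lists: Fm, Bbm, Db.
That gives 3 common triads.

3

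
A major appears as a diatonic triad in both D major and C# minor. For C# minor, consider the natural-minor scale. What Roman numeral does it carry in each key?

The scale of D major is D E F# G A B C#; A is degree 5, and the triad built there (A-C#-E) is major, so it is V.
The scale of C# minor (natural minor) is C# D# E F# G# A B; A is degree 6, and the triad built there (A-C#-E) is major, so it is VI.

V in D major; VI in C# minor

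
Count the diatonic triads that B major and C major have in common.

0

Diatonic triads of B major: B (I), C#m (ii), D#m (iii), E (IV), F# (V), G#m (vi), A#dim (vii°).
Diatonic triads of C major: C (I), Dm (ii), Em (iii), F (IV), G (V), Am (vi), Bdim (vii°).
No triad has the same root and quality in both keys.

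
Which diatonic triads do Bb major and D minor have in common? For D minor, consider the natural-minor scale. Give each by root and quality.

Triads in Bb major: Bb major (I), C minor (ii), D minor (iii), Eb major (IV), F major (V), G minor (vi), A diminished (vii°).
Triads in D minor (natural minor): D minor (i), E diminished (ii°), F major (III), G minor (iv), A minor (v), Bb major (VI), C major (VII).
Shared triads with their functions: Bb major (I in Bb major, VI in D minor); D minor (iii in Bb major, i in D minor); F major (V in Bb major, III in D minor); G minor (vi in Bb major, iv in D minor).

Bb, Dm, F, Gm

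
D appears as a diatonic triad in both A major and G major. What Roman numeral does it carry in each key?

The scale of A major is A B C# D E F# G#; D is degree 4, and the triad built there (D-F#-A) is major, so it is IV.
The scale of G major is G A B C D E F#; D is degree 5, and the triad built there (D-F#-A) is major, so it is V.

IV in A major; V in G major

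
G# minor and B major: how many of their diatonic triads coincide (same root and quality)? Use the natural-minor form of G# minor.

Diatonic triads of G# minor (natural minor): G#m (i), A#dim (ii°), B (III), C#m (iv), D#m (v), E (VI), F# (VII).
Diatonic triads of B major: B (I), C#m (ii), D#m (iii), E (IV), F# (V), G#m (vi), A#dim (vii°).
Matching root and quality in both lists: G#m, A#dim, B, C#m, D#m, E, F#.
That gives 7 common triads.

7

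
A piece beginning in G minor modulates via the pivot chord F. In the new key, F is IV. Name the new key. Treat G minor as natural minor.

The numeral IV denotes a major triad on scale degree 4. With F on degree 4, the tonic of the new key is C.
Degree 4 carries a major triad in major keys, so the destination is C major.
Check: the diatonic triads of C major are C (I), Dm (ii), Em (iii), F (IV), G (V), Am (vi), Bdim (vii°) — F is indeed IV.

C major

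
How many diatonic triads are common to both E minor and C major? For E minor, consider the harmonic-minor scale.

3

Diatonic triads of E minor (harmonic minor): E minor (i), F# diminished (ii°), G augmented (III+), A minor (iv), B major (V), C major (VI), D# diminished (vii°).
Diatonic triads of C major: C major (I), D minor (ii), E minor (iii), F major (IV), G major (V), A minor (vi), B diminished (vii°).
Matching root and quality in both lists: E minor, A minor, C major.
That gives 3 common triads.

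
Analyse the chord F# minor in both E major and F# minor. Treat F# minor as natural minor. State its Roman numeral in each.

The scale of E major is E F# G# A B C# D#; F# is degree 2, and the triad built there (F#-A-C#) is minor, so it is ii.
The scale of F# minor (natural minor) is F# G# A B C# D E; F# is degree 1, and the triad built there (F#-A-C#) is minor, so it is i.

ii in E major; i in F# minor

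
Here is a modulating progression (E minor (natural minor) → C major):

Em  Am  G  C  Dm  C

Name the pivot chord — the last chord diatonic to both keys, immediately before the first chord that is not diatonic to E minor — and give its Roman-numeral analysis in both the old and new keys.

Chords diatonic to E minor: Em, F#dim, G, Am, Bm, C, D.
Reading the progression, the first chord not in that set is Dm, so the modulation leaves E minor there.
The chord immediately before Dm is C, which is diatonic to both keys: VI in E minor and I in C major.

C — VI in E minor, I in C major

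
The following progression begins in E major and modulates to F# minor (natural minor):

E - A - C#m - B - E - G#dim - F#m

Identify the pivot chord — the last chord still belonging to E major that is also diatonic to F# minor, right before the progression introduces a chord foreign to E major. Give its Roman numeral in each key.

Chords diatonic to E major: E, F#m, G#m, A, B, C#m, D#dim.
Reading the progression, the first chord not in that set is G#dim, so the modulation leaves E major there.
The chord immediately before G#dim is E, which is diatonic to both keys: I in E major and VII in F# minor.

E — I in E major, VII in F# minor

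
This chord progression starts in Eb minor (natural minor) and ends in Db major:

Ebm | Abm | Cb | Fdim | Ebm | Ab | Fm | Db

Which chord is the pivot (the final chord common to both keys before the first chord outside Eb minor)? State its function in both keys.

Ebm — i in Eb minor, ii in Db major

Chords diatonic to Eb minor: Ebm, Fdim, Gb, Abm, Bbm, Cb, Db.
Reading the progression, the first chord not in that set is Ab, so the modulation leaves Eb minor there.
The chord immediately before Ab is Ebm, which is diatonic to both keys: i in Eb minor and ii in Db major.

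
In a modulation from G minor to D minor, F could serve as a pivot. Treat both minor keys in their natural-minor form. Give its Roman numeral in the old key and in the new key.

VII in G minor; III in D minor

The scale of G minor (natural minor) is G A Bb C D Eb F; F is degree 7, and the triad built there (F-A-C) is major, so it is VII.
The scale of D minor (natural minor) is D E F G A Bb C; F is degree 3, and the triad built there (F-A-C) is major, so it is III.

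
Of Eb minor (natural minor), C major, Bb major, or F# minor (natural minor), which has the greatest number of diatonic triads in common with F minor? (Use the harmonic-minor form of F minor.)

Triads of F minor (harmonic minor): Fm (i), Gdim (ii°), Abaug (III+), Bbm (iv), C (V), Db (VI), Edim (vii°).
Eb minor (natural minor) shares 2: Bbm, Db.
C major shares 1: C.
Bb major shares 0: none.
F# minor (natural minor) shares 0: none.
The most common triads (2) are shared with Eb minor.

Eb minor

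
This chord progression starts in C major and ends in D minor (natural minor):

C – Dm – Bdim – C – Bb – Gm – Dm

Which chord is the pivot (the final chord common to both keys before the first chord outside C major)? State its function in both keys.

C — I in C major, VII in D minor

Chords diatonic to C major: C, Dm, Em, F, G, Am, Bdim.
Reading the progression, the first chord not in that set is Bb, so the modulation leaves C major there.
The chord immediately before Bb is C, which is diatonic to both keys: I in C major and VII in D minor.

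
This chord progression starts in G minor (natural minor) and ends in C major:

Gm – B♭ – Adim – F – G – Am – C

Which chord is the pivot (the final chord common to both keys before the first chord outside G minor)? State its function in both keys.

F — VII in G minor, IV in C major

Chords diatonic to G minor: Gm, Adim, B♭, Cm, Dm, E♭, F.
Reading the progression, the first chord not in that set is G, so the modulation leaves G minor there.
The chord immediately before G is F, which is diatonic to both keys: VII in G minor and IV in C major.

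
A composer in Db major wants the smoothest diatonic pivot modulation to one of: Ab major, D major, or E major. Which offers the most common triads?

Triads of Db major: Db major (I), Eb minor (ii), F minor (iii), Gb major (IV), Ab major (V), Bb minor (vi), C diminished (vii°).
Ab major shares 4: Db, Fm, Ab, Bbm.
D major shares 0: none.
E major shares 0: none.
The most common triads (4) are shared with Ab major.

Ab major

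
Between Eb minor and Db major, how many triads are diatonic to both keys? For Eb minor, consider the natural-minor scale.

Diatonic triads of Eb minor (natural minor): Eb minor (i), F diminished (ii°), Gb major (III), Ab minor (iv), Bb minor (v), Cb major (VI), Db major (VII).
Diatonic triads of Db major: Db major (I), Eb minor (ii), F minor (iii), Gb major (IV), Ab major (V), Bb minor (vi), C diminished (vii°).
Matching root and quality in both lists: Eb minor, Gb major, Bb minor, Db major.
That gives 4 common triads.

4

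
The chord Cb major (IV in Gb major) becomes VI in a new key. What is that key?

Eb minor

The numeral VI denotes a major triad on scale degree 6. With Cb on degree 6, the tonic of the new key is Eb.
Degree 6 carries a major triad in minor keys, so the destination is Eb minor.
Check: the diatonic triads of Eb minor (natural minor) are Ebm (i), Fdim (ii°), Gb (III), Abm (iv), Bbm (v), Cb (VI), Db (VII) — Cb major is indeed VI.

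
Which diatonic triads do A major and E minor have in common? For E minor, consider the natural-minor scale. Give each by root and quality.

Bm, D

Triads in A major: A (I), Bm (ii), C#m (iii), D (IV), E (V), F#m (vi), G#dim (vii°).
Triads in E minor (natural minor): Em (i), F#dim (ii°), G (III), Am (iv), Bm (v), C (VI), D (VII).
Shared triads with their functions: Bm (ii in A major, v in E minor); D (IV in A major, VII in E minor).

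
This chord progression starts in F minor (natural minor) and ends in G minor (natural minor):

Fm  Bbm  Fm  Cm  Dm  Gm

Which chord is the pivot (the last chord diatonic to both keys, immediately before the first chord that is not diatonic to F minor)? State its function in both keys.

Cm — v in F minor, iv in G minor

Chords diatonic to F minor: Fm, Gdim, Ab, Bbm, Cm, Db, Eb.
Reading the progression, the first chord not in that set is Dm, so the modulation leaves F minor there.
The chord immediately before Dm is Cm, which is diatonic to both keys: v in F minor and iv in G minor.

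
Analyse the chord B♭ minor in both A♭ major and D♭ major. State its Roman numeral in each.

ii in A♭ major; vi in D♭ major

The scale of A♭ major is A♭ B♭ C D♭ E♭ F G; B♭ is degree 2, and the triad built there (B♭-D♭-F) is minor, so it is ii.
The scale of D♭ major is D♭ E♭ F G♭ A♭ B♭ C; B♭ is degree 6, and the triad built there (B♭-D♭-F) is minor, so it is vi.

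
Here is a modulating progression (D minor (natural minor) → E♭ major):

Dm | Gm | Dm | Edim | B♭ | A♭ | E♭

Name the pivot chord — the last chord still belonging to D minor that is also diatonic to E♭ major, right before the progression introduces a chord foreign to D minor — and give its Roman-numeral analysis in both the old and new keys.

Chords diatonic to D minor: Dm, Edim, F, Gm, Am, B♭, C.
Reading the progression, the first chord not in that set is A♭, so the modulation leaves D minor there.
The chord immediately before A♭ is B♭, which is diatonic to both keys: VI in D minor and V in E♭ major.

B♭ — VI in D minor, V in E♭ major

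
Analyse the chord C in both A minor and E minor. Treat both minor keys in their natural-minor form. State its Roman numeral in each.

III in A minor; VI in E minor

The scale of A minor (natural minor) is A B C D E F G; C is degree 3, and the triad built there (C-E-G) is major, so it is III.
The scale of E minor (natural minor) is E F# G A B C D; C is degree 6, and the triad built there (C-E-G) is major, so it is VI.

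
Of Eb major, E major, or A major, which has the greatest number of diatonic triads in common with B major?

E major

Triads of B major: B major (I), C# minor (ii), D# minor (iii), E major (IV), F# major (V), G# minor (vi), A# diminished (vii°).
Eb major shares 0: none.
E major shares 4: B, C#m, E, G#m.
A major shares 2: C#m, E.
The most common triads (4) are shared with E major.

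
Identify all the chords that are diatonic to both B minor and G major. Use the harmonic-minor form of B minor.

Triads in B minor (harmonic minor): Bm (i), C#dim (ii°), Daug (III+), Em (iv), F# (V), G (VI), A#dim (vii°).
Triads in G major: G (I), Am (ii), Bm (iii), C (IV), D (V), Em (vi), F#dim (vii°).
Shared triads with their functions: Bm (i in B minor, iii in G major); Em (iv in B minor, vi in G major); G (VI in B minor, I in G major).

Bm, Em, G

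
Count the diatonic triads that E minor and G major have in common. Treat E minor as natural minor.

7

Diatonic triads of E minor (natural minor): Em (i), F#dim (ii°), G (III), Am (iv), Bm (v), C (VI), D (VII).
Diatonic triads of G major: G (I), Am (ii), Bm (iii), C (IV), D (V), Em (vi), F#dim (vii°).
Matching root and quality in both lists: Em, F#dim, G, Am, Bm, C, D.
That gives 7 common triads.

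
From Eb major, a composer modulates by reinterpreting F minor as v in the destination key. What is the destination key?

Bb minor

The numeral v denotes a minor triad on scale degree 5. With F on degree 5, the tonic of the new key is Bb.
Degree 5 carries a minor triad in natural-minor keys, so the destination is Bb minor.
Check: the diatonic triads of Bb minor (natural minor) are Bbm (i), Cdim (ii°), Db (III), Ebm (iv), Fm (v), Gb (VI), Ab (VII) — F minor is indeed v.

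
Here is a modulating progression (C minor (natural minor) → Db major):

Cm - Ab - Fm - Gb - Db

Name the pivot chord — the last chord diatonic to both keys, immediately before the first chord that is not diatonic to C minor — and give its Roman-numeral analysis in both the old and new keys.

Fm — iv in C minor, iii in Db major

Chords diatonic to C minor: Cm, Ddim, Eb, Fm, Gm, Ab, Bb.
Reading the progression, the first chord not in that set is Gb, so the modulation leaves C minor there.
The chord immediately before Gb is Fm, which is diatonic to both keys: iv in C minor and iii in Db major.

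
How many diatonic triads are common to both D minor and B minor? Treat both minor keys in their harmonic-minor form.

Diatonic triads of D minor (harmonic minor): Dm (i), Edim (ii°), Faug (III+), Gm (iv), A (V), B♭ (VI), C♯dim (vii°).
Diatonic triads of B minor (harmonic minor): Bm (i), C♯dim (ii°), Daug (III+), Em (iv), F♯ (V), G (VI), A♯dim (vii°).
Matching root and quality in both lists: C♯dim.
That gives 1 common triad.

1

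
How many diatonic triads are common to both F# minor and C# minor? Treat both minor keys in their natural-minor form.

4

Diatonic triads of F# minor (natural minor): F#m (i), G#dim (ii°), A (III), Bm (iv), C#m (v), D (VI), E (VII).
Diatonic triads of C# minor (natural minor): C#m (i), D#dim (ii°), E (III), F#m (iv), G#m (v), A (VI), B (VII).
Matching root and quality in both lists: F#m, A, C#m, E.
That gives 4 common triads.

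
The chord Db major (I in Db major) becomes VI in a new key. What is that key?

F minor

The numeral VI denotes a major triad on scale degree 6. With Db on degree 6, the tonic of the new key is F.
Degree 6 carries a major triad in minor keys, so the destination is F minor.
Check: the diatonic triads of F minor (natural minor) are Fm (i), Gdim (ii°), Ab (III), Bbm (iv), Cm (v), Db (VI), Eb (VII) — Db major is indeed VI.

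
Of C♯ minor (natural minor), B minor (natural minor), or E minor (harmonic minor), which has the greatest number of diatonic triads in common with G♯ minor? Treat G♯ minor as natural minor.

C♯ minor

Triads of G♯ minor (natural minor): G♯ minor (i), A♯ diminished (ii°), B major (III), C♯ minor (iv), D♯ minor (v), E major (VI), F♯ major (VII).
C♯ minor (natural minor) shares 4: G♯m, B, C♯m, E.
B minor (natural minor) shares 0: none.
E minor (harmonic minor) shares 1: B.
The most common triads (4) are shared with C♯ minor.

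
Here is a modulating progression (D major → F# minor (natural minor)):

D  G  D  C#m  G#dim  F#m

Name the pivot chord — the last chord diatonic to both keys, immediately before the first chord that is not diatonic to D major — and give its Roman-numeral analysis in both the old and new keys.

Chords diatonic to D major: D, Em, F#m, G, A, Bm, C#dim.
Reading the progression, the first chord not in that set is C#m, so the modulation leaves D major there.
The chord immediately before C#m is D, which is diatonic to both keys: I in D major and VI in F# minor.

D — I in D major, VI in F# minor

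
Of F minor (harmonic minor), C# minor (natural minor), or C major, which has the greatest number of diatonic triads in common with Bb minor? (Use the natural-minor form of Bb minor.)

F minor

Triads of Bb minor (natural minor): Bb minor (i), C diminished (ii°), Db major (III), Eb minor (iv), F minor (v), Gb major (VI), Ab major (VII).
F minor (harmonic minor) shares 3: Bbm, Db, Fm.
C# minor (natural minor) shares 0: none.
C major shares 0: none.
The most common triads (3) are shared with F minor.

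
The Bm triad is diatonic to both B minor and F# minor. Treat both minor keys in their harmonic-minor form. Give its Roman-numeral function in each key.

The scale of B minor (harmonic minor) is B C# D E F# G A#; B is degree 1, and the triad built there (B-D-F#) is minor, so it is i.
The scale of F# minor (harmonic minor) is F# G# A B C# D E#; B is degree 4, and the triad built there (B-D-F#) is minor, so it is iv.

i in B minor; iv in F# minor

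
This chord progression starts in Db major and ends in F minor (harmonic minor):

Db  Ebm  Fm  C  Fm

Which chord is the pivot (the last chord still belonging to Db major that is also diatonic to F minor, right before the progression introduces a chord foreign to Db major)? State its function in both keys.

Fm — iii in Db major, i in F minor

Chords diatonic to Db major: Db, Ebm, Fm, Gb, Ab, Bbm, Cdim.
Reading the progression, the first chord not in that set is C, so the modulation leaves Db major there.
The chord immediately before C is Fm, which is diatonic to both keys: iii in Db major and i in F minor.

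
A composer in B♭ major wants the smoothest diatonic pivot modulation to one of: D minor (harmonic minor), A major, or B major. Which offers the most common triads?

Triads of B♭ major: B♭ major (I), C minor (ii), D minor (iii), E♭ major (IV), F major (V), G minor (vi), A diminished (vii°).
D minor (harmonic minor) shares 3: B♭, Dm, Gm.
A major shares 0: none.
B major shares 0: none.
The most common triads (3) are shared with D minor.

D minor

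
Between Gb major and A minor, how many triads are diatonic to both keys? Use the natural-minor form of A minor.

0

Diatonic triads of Gb major: Gb (I), Abm (ii), Bbm (iii), Cb (IV), Db (V), Ebm (vi), Fdim (vii°).
Diatonic triads of A minor (natural minor): Am (i), Bdim (ii°), C (III), Dm (iv), Em (v), F (VI), G (VII).
No triad has the same root and quality in both keys.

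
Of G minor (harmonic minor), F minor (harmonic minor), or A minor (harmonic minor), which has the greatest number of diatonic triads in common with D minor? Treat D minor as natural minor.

A minor

Triads of D minor (natural minor): Dm (i), Edim (ii°), F (III), Gm (iv), Am (v), Bb (VI), C (VII).
G minor (harmonic minor) shares 1: Gm.
F minor (harmonic minor) shares 2: Edim, C.
A minor (harmonic minor) shares 3: Dm, F, Am.
The most common triads (3) are shared with A minor.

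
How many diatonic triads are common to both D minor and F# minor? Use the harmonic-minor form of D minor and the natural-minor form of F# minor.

Diatonic triads of D minor (harmonic minor): Dm (i), Edim (ii°), Faug (III+), Gm (iv), A (V), Bb (VI), C#dim (vii°).
Diatonic triads of F# minor (natural minor): F#m (i), G#dim (ii°), A (III), Bm (iv), C#m (v), D (VI), E (VII).
Matching root and quality in both lists: A.
That gives 1 common triad.

1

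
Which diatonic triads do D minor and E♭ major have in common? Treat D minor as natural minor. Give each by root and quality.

Gm, B♭

Triads in D minor (natural minor): Dm (i), Edim (ii°), F (III), Gm (iv), Am (v), B♭ (VI), C (VII).
Triads in E♭ major: E♭ (I), Fm (ii), Gm (iii), A♭ (IV), B♭ (V), Cm (vi), Ddim (vii°).
Shared triads with their functions: Gm (iv in D minor, iii in E♭ major); B♭ (VI in D minor, V in E♭ major).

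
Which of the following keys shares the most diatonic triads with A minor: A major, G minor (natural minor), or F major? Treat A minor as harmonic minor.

Triads of A minor (harmonic minor): A minor (i), B diminished (ii°), C augmented (III+), D minor (iv), E major (V), F major (VI), G# diminished (vii°).
A major shares 2: E, G#dim.
G minor (natural minor) shares 2: Dm, F.
F major shares 3: Am, Dm, F.
The most common triads (3) are shared with F major.

F major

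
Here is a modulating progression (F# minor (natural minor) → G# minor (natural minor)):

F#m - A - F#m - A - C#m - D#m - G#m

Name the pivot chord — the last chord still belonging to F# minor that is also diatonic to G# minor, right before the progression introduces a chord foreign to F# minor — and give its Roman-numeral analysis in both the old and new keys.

C#m — v in F# minor, iv in G# minor

Chords diatonic to F# minor: F#m, G#dim, A, Bm, C#m, D, E.
Reading the progression, the first chord not in that set is D#m, so the modulation leaves F# minor there.
The chord immediately before D#m is C#m, which is diatonic to both keys: v in F# minor and iv in G# minor.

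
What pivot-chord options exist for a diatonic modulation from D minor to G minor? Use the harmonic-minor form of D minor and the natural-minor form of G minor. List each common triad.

Dm, Gm, B♭

Triads in D minor (harmonic minor): D minor (i), E diminished (ii°), F augmented (III+), G minor (iv), A major (V), B♭ major (VI), C♯ diminished (vii°).
Triads in G minor (natural minor): G minor (i), A diminished (ii°), B♭ major (III), C minor (iv), D minor (v), E♭ major (VI), F major (VII).
Shared triads with their functions: D minor (i in D minor, v in G minor); G minor (iv in D minor, i in G minor); B♭ major (VI in D minor, III in G minor).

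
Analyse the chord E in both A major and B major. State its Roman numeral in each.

V in A major; IV in B major

The scale of A major is A B C# D E F# G#; E is degree 5, and the triad built there (E-G#-B) is major, so it is V.
The scale of B major is B C# D# E F# G# A#; E is degree 4, and the triad built there (E-G#-B) is major, so it is IV.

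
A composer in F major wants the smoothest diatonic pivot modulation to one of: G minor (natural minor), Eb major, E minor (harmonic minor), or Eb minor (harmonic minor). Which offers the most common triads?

G minor

Triads of F major: F major (I), G minor (ii), A minor (iii), Bb major (IV), C major (V), D minor (vi), E diminished (vii°).
G minor (natural minor) shares 4: F, Gm, Bb, Dm.
Eb major shares 2: Gm, Bb.
E minor (harmonic minor) shares 2: Am, C.
Eb minor (harmonic minor) shares 1: Bb.
The most common triads (4) are shared with G minor.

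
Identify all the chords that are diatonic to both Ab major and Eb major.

Ab, Cm, Eb, Fm

Triads in Ab major: Ab (I), Bbm (ii), Cm (iii), Db (IV), Eb (V), Fm (vi), Gdim (vii°).
Triads in Eb major: Eb (I), Fm (ii), Gm (iii), Ab (IV), Bb (V), Cm (vi), Ddim (vii°).
Shared triads with their functions: Ab (I in Ab major, IV in Eb major); Cm (iii in Ab major, vi in Eb major); Eb (V in Ab major, I in Eb major); Fm (vi in Ab major, ii in Eb major).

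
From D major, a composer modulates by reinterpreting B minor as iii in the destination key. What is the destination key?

G major

The numeral iii denotes a minor triad on scale degree 3. With B on degree 3, the tonic of the new key is G.
Degree 3 carries a minor triad in major keys, so the destination is G major.
Check: the diatonic triads of G major are G (I), Am (ii), Bm (iii), C (IV), D (V), Em (vi), F#dim (vii°) — B minor is indeed iii.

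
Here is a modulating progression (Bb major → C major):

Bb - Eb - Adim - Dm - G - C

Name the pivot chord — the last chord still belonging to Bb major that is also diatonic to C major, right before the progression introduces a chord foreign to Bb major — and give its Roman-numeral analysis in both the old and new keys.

Chords diatonic to Bb major: Bb, Cm, Dm, Eb, F, Gm, Adim.
Reading the progression, the first chord not in that set is G, so the modulation leaves Bb major there.
The chord immediately before G is Dm, which is diatonic to both keys: iii in Bb major and ii in C major.

Dm — iii in Bb major, ii in C major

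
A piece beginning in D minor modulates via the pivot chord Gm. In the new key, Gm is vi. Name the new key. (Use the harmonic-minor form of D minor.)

The numeral vi denotes a minor triad on scale degree 6. With G on degree 6, the tonic of the new key is Bb.
Degree 6 carries a minor triad in major keys, so the destination is Bb major.
Check: the diatonic triads of Bb major are Bb (I), Cm (ii), Dm (iii), Eb (IV), F (V), Gm (vi), Adim (vii°) — Gm is indeed vi.

Bb major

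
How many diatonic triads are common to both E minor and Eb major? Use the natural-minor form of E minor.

Diatonic triads of E minor (natural minor): E minor (i), F# diminished (ii°), G major (III), A minor (iv), B minor (v), C major (VI), D major (VII).
Diatonic triads of Eb major: Eb major (I), F minor (ii), G minor (iii), Ab major (IV), Bb major (V), C minor (vi), D diminished (vii°).
No triad has the same root and quality in both keys.

0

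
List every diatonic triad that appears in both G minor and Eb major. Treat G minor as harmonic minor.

Gm, Cm, Eb

Triads in G minor (harmonic minor): Gm (i), Adim (ii°), Bbaug (III+), Cm (iv), D (V), Eb (VI), F#dim (vii°).
Triads in Eb major: Eb (I), Fm (ii), Gm (iii), Ab (IV), Bb (V), Cm (vi), Ddim (vii°).
Shared triads with their functions: Gm (i in G minor, iii in Eb major); Cm (iv in G minor, vi in Eb major); Eb (VI in G minor, I in Eb major).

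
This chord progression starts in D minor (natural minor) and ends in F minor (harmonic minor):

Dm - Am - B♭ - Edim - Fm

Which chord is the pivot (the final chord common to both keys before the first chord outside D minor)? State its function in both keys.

Edim — ii° in D minor, vii° in F minor

Chords diatonic to D minor: Dm, Edim, F, Gm, Am, B♭, C.
Reading the progression, the first chord not in that set is Fm, so the modulation leaves D minor there.
The chord immediately before Fm is Edim, which is diatonic to both keys: ii° in D minor and vii° in F minor.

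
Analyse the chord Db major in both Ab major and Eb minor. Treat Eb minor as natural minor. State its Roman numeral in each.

The scale of Ab major is Ab Bb C Db Eb F G; Db is degree 4, and the triad built there (Db-F-Ab) is major, so it is IV.
The scale of Eb minor (natural minor) is Eb F Gb Ab Bb Cb Db; Db is degree 7, and the triad built there (Db-F-Ab) is major, so it is VII.

IV in Ab major; VII in Eb minor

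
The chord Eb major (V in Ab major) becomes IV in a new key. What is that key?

The numeral IV denotes a major triad on scale degree 4. With Eb on degree 4, the tonic of the new key is Bb.
Degree 4 carries a major triad in major keys, so the destination is Bb major.
Check: the diatonic triads of Bb major are Bb (I), Cm (ii), Dm (iii), Eb (IV), F (V), Gm (vi), Adim (vii°) — Eb major is indeed IV.

Bb major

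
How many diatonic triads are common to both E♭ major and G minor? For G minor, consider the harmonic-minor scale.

Diatonic triads of E♭ major: E♭ (I), Fm (ii), Gm (iii), A♭ (IV), B♭ (V), Cm (vi), Ddim (vii°).
Diatonic triads of G minor (harmonic minor): Gm (i), Adim (ii°), B♭aug (III+), Cm (iv), D (V), E♭ (VI), F♯dim (vii°).
Matching root and quality in both lists: E♭, Gm, Cm.
That gives 3 common triads.

3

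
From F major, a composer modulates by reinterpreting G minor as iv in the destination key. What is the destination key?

The numeral iv denotes a minor triad on scale degree 4. With G on degree 4, the tonic of the new key is D.
Degree 4 carries a minor triad in minor keys, so the destination is D minor.
Check: the diatonic triads of D minor (natural minor) are Dm (i), Edim (ii°), F (III), Gm (iv), Am (v), Bb (VI), C (VII) — G minor is indeed iv.

D minor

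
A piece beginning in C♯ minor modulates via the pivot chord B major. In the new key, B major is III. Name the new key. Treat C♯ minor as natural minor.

The numeral III denotes a major triad on scale degree 3. With B on degree 3, the tonic of the new key is G♯.
Degree 3 carries a major triad in natural-minor keys, so the destination is G♯ minor.
Check: the diatonic triads of G♯ minor (natural minor) are G♯m (i), A♯dim (ii°), B (III), C♯m (iv), D♯m (v), E (VI), F♯ (VII) — B major is indeed III.

G♯ minor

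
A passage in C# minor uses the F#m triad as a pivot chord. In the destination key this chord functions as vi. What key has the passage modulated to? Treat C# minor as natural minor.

A major

The numeral vi denotes a minor triad on scale degree 6. With F# on degree 6, the tonic of the new key is A.
Degree 6 carries a minor triad in major keys, so the destination is A major.
Check: the diatonic triads of A major are A (I), Bm (ii), C#m (iii), D (IV), E (V), F#m (vi), G#dim (vii°) — F#m is indeed vi.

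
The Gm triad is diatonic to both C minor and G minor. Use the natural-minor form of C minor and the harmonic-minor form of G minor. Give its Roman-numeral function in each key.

v in C minor; i in G minor

The scale of C minor (natural minor) is C D Eb F G Ab Bb; G is degree 5, and the triad built there (G-Bb-D) is minor, so it is v.
The scale of G minor (harmonic minor) is G A Bb C D Eb F#; G is degree 1, and the triad built there (G-Bb-D) is minor, so it is i.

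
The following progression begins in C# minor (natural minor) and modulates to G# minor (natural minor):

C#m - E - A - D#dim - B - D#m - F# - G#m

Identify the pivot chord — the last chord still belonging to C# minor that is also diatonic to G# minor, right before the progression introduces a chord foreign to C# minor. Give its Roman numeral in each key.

Chords diatonic to C# minor: C#m, D#dim, E, F#m, G#m, A, B.
Reading the progression, the first chord not in that set is D#m, so the modulation leaves C# minor there.
The chord immediately before D#m is B, which is diatonic to both keys: VII in C# minor and III in G# minor.

B — VII in C# minor, III in G# minor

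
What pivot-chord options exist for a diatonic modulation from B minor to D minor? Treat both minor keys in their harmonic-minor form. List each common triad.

C#dim

Triads in B minor (harmonic minor): B minor (i), C# diminished (ii°), D augmented (III+), E minor (iv), F# major (V), G major (VI), A# diminished (vii°).
Triads in D minor (harmonic minor): D minor (i), E diminished (ii°), F augmented (III+), G minor (iv), A major (V), Bb major (VI), C# diminished (vii°).
Shared triads with their functions: C# diminished (ii° in B minor, vii° in D minor).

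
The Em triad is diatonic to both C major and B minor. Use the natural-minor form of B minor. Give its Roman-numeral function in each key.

The scale of C major is C D E F G A B; E is degree 3, and the triad built there (E-G-B) is minor, so it is iii.
The scale of B minor (natural minor) is B C# D E F# G A; E is degree 4, and the triad built there (E-G-B) is minor, so it is iv.

iii in C major; iv in B minor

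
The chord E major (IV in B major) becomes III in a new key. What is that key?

C# minor

The numeral III denotes a major triad on scale degree 3. With E on degree 3, the tonic of the new key is C#.
Degree 3 carries a major triad in natural-minor keys, so the destination is C# minor.
Check: the diatonic triads of C# minor (natural minor) are C#m (i), D#dim (ii°), E (III), F#m (iv), G#m (v), A (VI), B (VII) — E major is indeed III.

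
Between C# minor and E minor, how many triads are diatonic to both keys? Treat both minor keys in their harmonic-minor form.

Diatonic triads of C# minor (harmonic minor): C#m (i), D#dim (ii°), Eaug (III+), F#m (iv), G# (V), A (VI), B#dim (vii°).
Diatonic triads of E minor (harmonic minor): Em (i), F#dim (ii°), Gaug (III+), Am (iv), B (V), C (VI), D#dim (vii°).
Matching root and quality in both lists: D#dim.
That gives 1 common triad.

1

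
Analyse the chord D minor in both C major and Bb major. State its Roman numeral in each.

The scale of C major is C D E F G A B; D is degree 2, and the triad built there (D-F-A) is minor, so it is ii.
The scale of Bb major is Bb C D Eb F G A; D is degree 3, and the triad built there (D-F-A) is minor, so it is iii.

ii in C major; iii in Bb major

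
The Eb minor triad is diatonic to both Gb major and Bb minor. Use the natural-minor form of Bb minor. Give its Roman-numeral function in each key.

The scale of Gb major is Gb Ab Bb Cb Db Eb F; Eb is degree 6, and the triad built there (Eb-Gb-Bb) is minor, so it is vi.
The scale of Bb minor (natural minor) is Bb C Db Eb F Gb Ab; Eb is degree 4, and the triad built there (Eb-Gb-Bb) is minor, so it is iv.

vi in Gb major; iv in Bb minor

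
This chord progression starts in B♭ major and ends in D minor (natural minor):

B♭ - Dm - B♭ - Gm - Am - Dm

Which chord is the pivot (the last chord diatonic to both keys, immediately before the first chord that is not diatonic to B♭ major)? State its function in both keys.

Gm — vi in B♭ major, iv in D minor

Chords diatonic to B♭ major: B♭, Cm, Dm, E♭, F, Gm, Adim.
Reading the progression, the first chord not in that set is Am, so the modulation leaves B♭ major there.
The chord immediately before Am is Gm, which is diatonic to both keys: vi in B♭ major and iv in D minor.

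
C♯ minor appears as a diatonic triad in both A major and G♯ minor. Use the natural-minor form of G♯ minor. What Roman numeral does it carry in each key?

iii in A major; iv in G♯ minor

The scale of A major is A B C♯ D E F♯ G♯; C♯ is degree 3, and the triad built there (C♯-E-G♯) is minor, so it is iii.
The scale of G♯ minor (natural minor) is G♯ A♯ B C♯ D♯ E F♯; C♯ is degree 4, and the triad built there (C♯-E-G♯) is minor, so it is iv.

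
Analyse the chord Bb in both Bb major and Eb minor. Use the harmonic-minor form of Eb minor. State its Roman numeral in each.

I in Bb major; V in Eb minor

The scale of Bb major is Bb C D Eb F G A; Bb is degree 1, and the triad built there (Bb-D-F) is major, so it is I.
The scale of Eb minor (harmonic minor) is Eb F Gb Ab Bb Cb D; Bb is degree 5, and the triad built there (Bb-D-F) is major, so it is V.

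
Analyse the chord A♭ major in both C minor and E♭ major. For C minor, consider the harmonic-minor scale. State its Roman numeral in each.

VI in C minor; IV in E♭ major

The scale of C minor (harmonic minor) is C D E♭ F G A♭ B; A♭ is degree 6, and the triad built there (A♭-C-E♭) is major, so it is VI.
The scale of E♭ major is E♭ F G A♭ B♭ C D; A♭ is degree 4, and the triad built there (A♭-C-E♭) is major, so it is IV.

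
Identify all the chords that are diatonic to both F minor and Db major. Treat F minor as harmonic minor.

Fm, Bbm, Db

Triads in F minor (harmonic minor): F minor (i), G diminished (ii°), Ab augmented (III+), Bb minor (iv), C major (V), Db major (VI), E diminished (vii°).
Triads in Db major: Db major (I), Eb minor (ii), F minor (iii), Gb major (IV), Ab major (V), Bb minor (vi), C diminished (vii°).
Shared triads with their functions: F minor (i in F minor, iii in Db major); Bb minor (iv in F minor, vi in Db major); Db major (VI in F minor, I in Db major).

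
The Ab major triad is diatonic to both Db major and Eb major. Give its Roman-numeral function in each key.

The scale of Db major is Db Eb F Gb Ab Bb C; Ab is degree 5, and the triad built there (Ab-C-Eb) is major, so it is V.
The scale of Eb major is Eb F G Ab Bb C D; Ab is degree 4, and the triad built there (Ab-C-Eb) is major, so it is IV.

V in Db major; IV in Eb major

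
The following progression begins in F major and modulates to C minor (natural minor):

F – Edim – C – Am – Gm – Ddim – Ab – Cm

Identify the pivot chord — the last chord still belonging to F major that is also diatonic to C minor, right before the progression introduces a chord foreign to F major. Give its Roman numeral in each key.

Gm — ii in F major, v in C minor

Chords diatonic to F major: F, Gm, Am, Bb, C, Dm, Edim.
Reading the progression, the first chord not in that set is Ddim, so the modulation leaves F major there.
The chord immediately before Ddim is Gm, which is diatonic to both keys: ii in F major and v in C minor.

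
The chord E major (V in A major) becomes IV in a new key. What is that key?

The numeral IV denotes a major triad on scale degree 4. With E on degree 4, the tonic of the new key is B.
Degree 4 carries a major triad in major keys, so the destination is B major.
Check: the diatonic triads of B major are B (I), C♯m (ii), D♯m (iii), E (IV), F♯ (V), G♯m (vi), A♯dim (vii°) — E major is indeed IV.

B major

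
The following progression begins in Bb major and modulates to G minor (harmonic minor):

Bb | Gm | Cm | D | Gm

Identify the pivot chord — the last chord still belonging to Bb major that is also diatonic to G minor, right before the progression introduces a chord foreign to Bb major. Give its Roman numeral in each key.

Chords diatonic to Bb major: Bb, Cm, Dm, Eb, F, Gm, Adim.
Reading the progression, the first chord not in that set is D, so the modulation leaves Bb major there.
The chord immediately before D is Cm, which is diatonic to both keys: ii in Bb major and iv in G minor.

Cm — ii in Bb major, iv in G minor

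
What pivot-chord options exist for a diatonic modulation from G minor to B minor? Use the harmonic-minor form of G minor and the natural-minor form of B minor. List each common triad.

D

Triads in G minor (harmonic minor): Gm (i), Adim (ii°), B♭aug (III+), Cm (iv), D (V), E♭ (VI), F♯dim (vii°).
Triads in B minor (natural minor): Bm (i), C♯dim (ii°), D (III), Em (iv), F♯m (v), G (VI), A (VII).
Shared triads with their functions: D (V in G minor, III in B minor).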